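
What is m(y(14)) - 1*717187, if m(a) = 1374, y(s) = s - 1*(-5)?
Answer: -715813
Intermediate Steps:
y(s) = 5 + s (y(s) = s + 5 = 5 + s)
m(y(14)) - 1*717187 = 1374 - 1*717187 = 1374 - 717187 = -715813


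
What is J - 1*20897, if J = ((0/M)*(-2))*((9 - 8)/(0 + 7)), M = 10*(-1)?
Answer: -20897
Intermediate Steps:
M = -10
J = 0 (J = ((0/(-10))*(-2))*((9 - 8)/(0 + 7)) = ((0*(-⅒))*(-2))*(1/7) = (0*(-2))*(1*(⅐)) = 0*(⅐) = 0)
J - 1*20897 = 0 - 1*20897 = 0 - 20897 = -20897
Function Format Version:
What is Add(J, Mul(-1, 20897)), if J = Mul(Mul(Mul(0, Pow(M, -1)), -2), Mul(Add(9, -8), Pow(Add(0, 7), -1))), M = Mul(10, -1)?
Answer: -20897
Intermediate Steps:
M = -10
J = 0 (J = Mul(Mul(Mul(0, Pow(-10, -1)), -2), Mul(Add(9, -8), Pow(Add(0, 7), -1))) = Mul(Mul(Mul(0, Rational(-1, 10)), -2), Mul(1, Pow(7, -1))) = Mul(Mul(0, -2), Mul(1, Rational(1, 7))) = Mul(0, Rational(1, 7)) = 0)
Add(J, Mul(-1, 20897)) = Add(0, Mul(-1, 20897)) = Add(0, -20897) = -20897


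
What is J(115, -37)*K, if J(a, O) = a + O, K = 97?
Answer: 7566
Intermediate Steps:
J(a, O) = O + a
J(115, -37)*K = (-37 + 115)*97 = 78*97 = 7566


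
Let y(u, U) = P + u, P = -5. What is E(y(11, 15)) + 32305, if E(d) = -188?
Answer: 32117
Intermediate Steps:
y(u, U) = -5 + u
E(y(11, 15)) + 32305 = -188 + 32305 = 32117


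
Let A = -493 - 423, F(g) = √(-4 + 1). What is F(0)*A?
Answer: -916*I*√3 ≈ -1586.6*I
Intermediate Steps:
F(g) = I*√3 (F(g) = √(-3) = I*√3)
A = -916
F(0)*A = (I*√3)*(-916) = -916*I*√3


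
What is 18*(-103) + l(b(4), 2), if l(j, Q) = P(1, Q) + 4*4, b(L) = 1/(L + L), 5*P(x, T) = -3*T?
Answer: -9196/5 ≈ -1839.2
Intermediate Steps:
P(x, T) = -3*T/5 (P(x, T) = (-3*T)/5 = -3*T/5)
b(L) = 1/(2*L)
l(j, Q) = 16 - 3*Q/5 (l(j, Q) = -3*Q/5 + 4*4 = -3*Q/5 + 16 = 16 - 3*Q/5)
18*(-103) + l(b(4), 2) = 18*(-103) + (16 - ⅗*2) = -1854 + (16 - 6/5) = -1854 + 74/5 = -9196/5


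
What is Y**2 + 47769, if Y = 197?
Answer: 86578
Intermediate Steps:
Y**2 + 47769 = 197**2 + 47769 = 38809 + 47769 = 86578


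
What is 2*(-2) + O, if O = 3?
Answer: -1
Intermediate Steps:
2*(-2) + O = 2*(-2) + 3 = -4 + 3 = -1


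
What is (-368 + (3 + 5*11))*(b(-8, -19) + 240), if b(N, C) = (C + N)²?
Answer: -300390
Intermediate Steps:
(-368 + (3 + 5*11))*(b(-8, -19) + 240) = (-368 + (3 + 5*11))*((-19 - 8)² + 240) = (-368 + (3 + 55))*((-27)² + 240) = (-368 + 58)*(729 + 240) = -310*969 = -300390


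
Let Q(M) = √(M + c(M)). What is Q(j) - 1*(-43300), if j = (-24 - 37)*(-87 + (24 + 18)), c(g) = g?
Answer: 43300 + 3*√610 ≈ 43374.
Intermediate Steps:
j = 2745 (j = -61*(-87 + 42) = -61*(-45) = 2745)
Q(M) = √2*√M (Q(M) = √(M + M) = √(2*M) = √2*√M)
Q(j) - 1*(-43300) = √2*√2745 - 1*(-43300) = √2*(3*√305) + 43300 = 3*√610 + 43300 = 43300 + 3*√610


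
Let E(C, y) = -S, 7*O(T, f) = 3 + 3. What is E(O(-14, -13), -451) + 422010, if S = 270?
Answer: 421740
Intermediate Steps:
O(T, f) = 6/7 (O(T, f) = (3 + 3)/7 = (⅐)*6 = 6/7)
E(C, y) = -270 (E(C, y) = -1*270 = -270)
E(O(-14, -13), -451) + 422010 = -270 + 422010 = 421740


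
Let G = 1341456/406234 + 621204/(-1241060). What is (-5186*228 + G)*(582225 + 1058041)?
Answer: -122224895220311122149642/63020096005 ≈ -1.9395e+12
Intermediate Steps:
G = 176559149703/63020096005 (G = 1341456*(1/406234) + 621204*(-1/1241060) = 670728/203117 - 155301/310265 = 176559149703/63020096005 ≈ 2.8016)
(-5186*228 + G)*(582225 + 1058041) = (-5186*228 + 176559149703/63020096005)*(582225 + 1058041) = (-1182408 + 176559149703/63020096005)*1640266 = -74515289117930337/63020096005*1640266 = -122224895220311122149642/63020096005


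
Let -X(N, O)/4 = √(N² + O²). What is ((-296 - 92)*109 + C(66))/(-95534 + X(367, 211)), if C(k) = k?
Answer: 1008504671/2280969449 - 42226*√179210/2280969449 ≈ 0.43430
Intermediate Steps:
X(N, O) = -4*√(N² + O²)
((-296 - 92)*109 + C(66))/(-95534 + X(367, 211)) = ((-296 - 92)*109 + 66)/(-95534 - 4*√(367² + 211²)) = (-388*109 + 66)/(-95534 - 4*√(134689 + 44521)) = (-42292 + 66)/(-95534 - 4*√179210) = -42226/(-95534 - 4*√179210)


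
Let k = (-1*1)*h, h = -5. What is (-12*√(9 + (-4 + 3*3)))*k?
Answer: -60*√14 ≈ -224.50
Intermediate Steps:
k = 5 (k = -1*1*(-5) = -1*(-5) = 5)
(-12*√(9 + (-4 + 3*3)))*k = -12*√(9 + (-4 + 3*3))*5 = -12*√(9 + (-4 + 9))*5 = -12*√(9 + 5)*5 = -12*√14*5 = -60*√14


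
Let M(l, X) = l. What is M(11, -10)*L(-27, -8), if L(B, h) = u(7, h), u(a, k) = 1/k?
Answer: -11/8 ≈ -1.3750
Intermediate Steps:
u(a, k) = 1/k
L(B, h) = 1/h
M(11, -10)*L(-27, -8) = 11/(-8) = 11*(-⅛) = -11/8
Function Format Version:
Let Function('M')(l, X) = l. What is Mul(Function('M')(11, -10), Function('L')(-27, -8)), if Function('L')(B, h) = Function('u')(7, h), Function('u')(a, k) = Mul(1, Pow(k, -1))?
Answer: Rational(-11, 8) ≈ -1.3750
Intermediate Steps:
Function('u')(a, k) = Pow(k, -1)
Function('L')(B, h) = Pow(h, -1)
Mul(Function('M')(11, -10), Function('L')(-27, -8)) = Mul(11, Pow(-8, -1)) = Mul(11, Rational(-1, 8)) = Rational(-11, 8)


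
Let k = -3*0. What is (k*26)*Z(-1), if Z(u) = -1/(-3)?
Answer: 0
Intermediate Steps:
Z(u) = 1/3 (Z(u) = -1*(-1/3) = 1/3)
k = 0
(k*26)*Z(-1) = (0*26)*(1/3) = 0*(1/3) = 0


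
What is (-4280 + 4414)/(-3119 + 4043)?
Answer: 67/462 ≈ 0.14502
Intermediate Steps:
(-4280 + 4414)/(-3119 + 4043) = 134/924 = 134*(1/924) = 67/462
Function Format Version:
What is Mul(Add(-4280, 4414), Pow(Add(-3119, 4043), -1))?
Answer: Rational(67, 462) ≈ 0.14502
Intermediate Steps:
Mul(Add(-4280, 4414), Pow(Add(-3119, 4043), -1)) = Mul(134, Pow(924, -1)) = Mul(134, Rational(1, 924)) = Rational(67, 462)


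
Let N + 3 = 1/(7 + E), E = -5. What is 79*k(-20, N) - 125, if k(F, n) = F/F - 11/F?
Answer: -51/20 ≈ -2.5500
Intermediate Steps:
N = -5/2 (N = -3 + 1/(7 - 5) = -3 + 1/2 = -3 + ½ = -5/2 ≈ -2.5000)
k(F, n) = 1 - 11/F
79*k(-20, N) - 125 = 79*((-11 - 20)/(-20)) - 125 = 79*(-1/20*(-31)) - 125 = 79*(31/20) - 125 = 2449/20 - 125 = -51/20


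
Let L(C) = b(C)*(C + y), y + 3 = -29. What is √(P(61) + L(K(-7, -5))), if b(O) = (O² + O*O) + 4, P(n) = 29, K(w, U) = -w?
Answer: I*√2521 ≈ 50.21*I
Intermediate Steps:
y = -32 (y = -3 - 29 = -32)
b(O) = 4 + 2*O² (b(O) = (O² + O²) + 4 = 2*O² + 4 = 4 + 2*O²)
L(C) = (-32 + C)*(4 + 2*C²) (L(C) = (4 + 2*C²)*(C - 32) = (4 + 2*C²)*(-32 + C) = (-32 + C)*(4 + 2*C²))
√(P(61) + L(K(-7, -5))) = √(29 + 2*(-32 - 1*(-7))*(2 + (-1*(-7))²)) = √(29 + 2*(-32 + 7)*(2 + 7²)) = √(29 + 2*(-25)*(2 + 49)) = √(29 + 2*(-25)*51) = √(29 - 2550) = √(-2521) = I*√2521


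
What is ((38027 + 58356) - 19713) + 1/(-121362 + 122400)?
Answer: 79583461/1038 ≈ 76670.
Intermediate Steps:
((38027 + 58356) - 19713) + 1/(-121362 + 122400) = (96383 - 19713) + 1/1038 = 76670 + 1/1038 = 79583461/1038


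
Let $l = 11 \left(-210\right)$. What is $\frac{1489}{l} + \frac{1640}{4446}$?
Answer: $- \frac{471949}{1711710} \approx -0.27572$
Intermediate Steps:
$l = -2310$
$\frac{1489}{l} + \frac{1640}{4446} = \frac{1489}{-2310} + \frac{1640}{4446} = 1489 \left(- \frac{1}{2310}\right) + 1640 \cdot \frac{1}{4446} = - \frac{1489}{2310} + \frac{820}{2223} = - \frac{471949}{1711710}$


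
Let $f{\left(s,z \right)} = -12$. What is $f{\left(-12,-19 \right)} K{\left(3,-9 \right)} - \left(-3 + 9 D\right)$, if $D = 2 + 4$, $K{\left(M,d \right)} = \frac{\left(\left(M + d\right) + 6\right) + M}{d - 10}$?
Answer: $- \frac{933}{19} \approx -49.105$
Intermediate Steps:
$K{\left(M,d \right)} = \frac{6 + d + 2 M}{-10 + d}$ ($K{\left(M,d \right)} = \frac{\left(6 + M + d\right) + M}{-10 + d} = \frac{6 + d + 2 M}{-10 + d}$)
$D = 6$
$f{\left(-12,-19 \right)} K{\left(3,-9 \right)} - \left(-3 + 9 D\right) = - 12 \frac{6 - 9 + 2 \cdot 3}{-10 - 9} + \left(\left(-9\right) 6 + 3\right) = - 12 \frac{6 - 9 + 6}{-19} + \left(-54 + 3\right) = - 12 \left(\left(- \frac{1}{19}\right) 3\right) - 51 = \left(-12\right) \left(- \frac{3}{19}\right) - 51 = \frac{36}{19} - 51 = - \frac{933}{19}$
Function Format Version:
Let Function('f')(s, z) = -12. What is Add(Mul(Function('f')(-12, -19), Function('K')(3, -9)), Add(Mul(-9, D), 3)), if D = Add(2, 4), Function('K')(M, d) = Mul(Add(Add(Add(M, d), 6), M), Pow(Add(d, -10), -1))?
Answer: Rational(-933, 19) ≈ -49.105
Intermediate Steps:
Function('K')(M, d) = Mul(Pow(Add(-10, d), -1), Add(6, d, Mul(2, M))) (Function('K')(M, d) = Mul(Add(Add(6, M, d), M), Pow(Add(-10, d), -1)) = Mul(Add(6, d, Mul(2, M)), Pow(Add(-10, d), -1)) = Mul(Pow(Add(-10, d), -1), Add(6, d, Mul(2, M))))
D = 6
Add(Mul(Function('f')(-12, -19), Function('K')(3, -9)), Add(Mul(-9, D), 3)) = Add(Mul(-12, Mul(Pow(Add(-10, -9), -1), Add(6, -9, Mul(2, 3)))), Add(Mul(-9, 6), 3)) = Add(Mul(-12, Mul(Pow(-19, -1), Add(6, -9, 6))), Add(-54, 3)) = Add(Mul(-12, Mul(Rational(-1, 19), 3)), -51) = Add(Mul(-12, Rational(-3, 19)), -51) = Add(Rational(36, 19), -51) = Rational(-933, 19)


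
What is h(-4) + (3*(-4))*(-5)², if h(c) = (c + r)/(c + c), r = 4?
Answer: -300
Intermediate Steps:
h(c) = (4 + c)/(2*c) (h(c) = (c + 4)/(c + c) = (4 + c)/((2*c)) = (4 + c)*(1/(2*c)) = (4 + c)/(2*c))
h(-4) + (3*(-4))*(-5)² = (½)*(4 - 4)/(-4) + (3*(-4))*(-5)² = (½)*(-¼)*0 - 12*25 = 0 - 300 = -300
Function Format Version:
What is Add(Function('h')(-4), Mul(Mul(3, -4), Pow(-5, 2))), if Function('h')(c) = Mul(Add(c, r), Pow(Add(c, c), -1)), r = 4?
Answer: -300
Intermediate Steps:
Function('h')(c) = Mul(Rational(1, 2), Pow(c, -1), Add(4, c)) (Function('h')(c) = Mul(Add(c, 4), Pow(Add(c, c), -1)) = Mul(Add(4, c), Pow(Mul(2, c), -1)) = Mul(Add(4, c), Mul(Rational(1, 2), Pow(c, -1))) = Mul(Rational(1, 2), Pow(c, -1), Add(4, c)))
Add(Function('h')(-4), Mul(Mul(3, -4), Pow(-5, 2))) = Add(Mul(Rational(1, 2), Pow(-4, -1), Add(4, -4)), Mul(Mul(3, -4), Pow(-5, 2))) = Add(Mul(Rational(1, 2), Rational(-1, 4), 0), Mul(-12, 25)) = Add(0, -300) = -300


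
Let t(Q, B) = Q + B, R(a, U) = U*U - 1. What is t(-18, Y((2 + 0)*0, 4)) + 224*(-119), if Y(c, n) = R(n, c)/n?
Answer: -106697/4 ≈ -26674.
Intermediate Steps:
R(a, U) = -1 + U² (R(a, U) = U² - 1 = -1 + U²)
Y(c, n) = (-1 + c²)/n
t(Q, B) = B + Q
t(-18, Y((2 + 0)*0, 4)) + 224*(-119) = ((-1 + ((2 + 0)*0)²)/4 - 18) + 224*(-119) = ((-1 + (2*0)²)/4 - 18) - 26656 = ((-1 + 0²)/4 - 18) - 26656 = ((-1 + 0)/4 - 18) - 26656 = ((¼)*(-1) - 18) - 26656 = (-¼ - 18) - 26656 = -73/4 - 26656 = -106697/4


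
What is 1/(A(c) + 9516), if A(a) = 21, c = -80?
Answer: 1/9537 ≈ 0.00010485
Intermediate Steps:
1/(A(c) + 9516) = 1/(21 + 9516) = 1/9537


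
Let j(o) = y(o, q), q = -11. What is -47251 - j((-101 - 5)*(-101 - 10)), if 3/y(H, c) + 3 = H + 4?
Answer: -556002520/11767 ≈ -47251.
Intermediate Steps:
y(H, c) = 3/(1 + H) (y(H, c) = 3/(-3 + (H + 4)) = 3/(-3 + (4 + H)) = 3/(1 + H))
j(o) = 3/(1 + o)
-47251 - j((-101 - 5)*(-101 - 10)) = -47251 - 3/(1 + (-101 - 5)*(-101 - 10)) = -47251 - 3/(1 - 106*(-111)) = -47251 - 3/(1 + 11766) = -47251 - 3/11767 = -556002520/11767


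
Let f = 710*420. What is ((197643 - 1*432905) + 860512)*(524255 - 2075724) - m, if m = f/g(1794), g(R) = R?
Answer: -290046741732450/299 ≈ -9.7006e+11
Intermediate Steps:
f = 298200
m = 49700/299 (m = 298200/1794 = 298200*(1/1794) = 49700/299 ≈ 166.22)
((197643 - 1*432905) + 860512)*(524255 - 2075724) - m = ((197643 - 1*432905) + 860512)*(524255 - 2075724) - 1*49700/299 = ((197643 - 432905) + 860512)*(-1551469) - 49700/299 = (-235262 + 860512)*(-1551469) - 49700/299 = 625250*(-1551469) - 49700/299 = -970055992250 - 49700/299 = -290046741732450/299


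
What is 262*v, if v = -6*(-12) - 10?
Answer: 16244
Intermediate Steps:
v = 62 (v = 72 - 10 = 62)
262*v = 262*62 = 16244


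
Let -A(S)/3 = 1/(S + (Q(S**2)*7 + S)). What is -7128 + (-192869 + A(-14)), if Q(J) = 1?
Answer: -1399978/7 ≈ -2.0000e+5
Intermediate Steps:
A(S) = -3/(7 + 2*S) (A(S) = -3/(S + (1*7 + S)) = -3/(S + (7 + S)) = -3/(7 + 2*S))
-7128 + (-192869 + A(-14)) = -7128 + (-192869 - 3/(7 + 2*(-14))) = -7128 + (-192869 - 3/(7 - 28)) = -7128 + (-192869 - 3/(-21)) = -7128 + (-192869 - 3*(-1/21)) = -7128 + (-192869 + 1/7) = -7128 - 1350082/7 = -1399978/7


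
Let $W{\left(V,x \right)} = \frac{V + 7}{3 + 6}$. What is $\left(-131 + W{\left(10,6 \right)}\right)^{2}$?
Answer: $\frac{1350244}{81} \approx 16670.0$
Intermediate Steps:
$W{\left(V,x \right)} = \frac{7}{9} + \frac{V}{9}$ ($W{\left(V,x \right)} = \frac{7 + V}{9} = \left(7 + V\right) \frac{1}{9} = \frac{7}{9} + \frac{V}{9}$)
$\left(-131 + W{\left(10,6 \right)}\right)^{2} = \left(-131 + \left(\frac{7}{9} + \frac{1}{9} \cdot 10\right)\right)^{2} = \left(-131 + \left(\frac{7}{9} + \frac{10}{9}\right)\right)^{2} = \left(-131 + \frac{17}{9}\right)^{2} = \left(- \frac{1162}{9}\right)^{2} = \frac{1350244}{81}$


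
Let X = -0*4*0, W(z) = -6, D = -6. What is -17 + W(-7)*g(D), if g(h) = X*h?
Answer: -17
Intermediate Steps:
X = 0 (X = -1*0*0 = 0*0 = 0)
g(h) = 0 (g(h) = 0*h = 0)
-17 + W(-7)*g(D) = -17 - 6*0 = -17 + 0 = -17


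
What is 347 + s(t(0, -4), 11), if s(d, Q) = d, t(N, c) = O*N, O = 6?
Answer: 347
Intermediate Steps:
t(N, c) = 6*N
347 + s(t(0, -4), 11) = 347 + 6*0 = 347 + 0 = 347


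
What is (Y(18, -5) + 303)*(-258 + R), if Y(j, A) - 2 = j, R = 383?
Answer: 40375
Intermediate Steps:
Y(j, A) = 2 + j
(Y(18, -5) + 303)*(-258 + R) = ((2 + 18) + 303)*(-258 + 383) = (20 + 303)*125 = 323*125 = 40375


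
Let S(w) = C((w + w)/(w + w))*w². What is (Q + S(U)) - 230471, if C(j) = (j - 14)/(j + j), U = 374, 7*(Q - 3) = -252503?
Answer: -8230137/7 ≈ -1.1757e+6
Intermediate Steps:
Q = -252482/7 (Q = 3 + (⅐)*(-252503) = 3 - 252503/7 = -252482/7 ≈ -36069.)
C(j) = (-14 + j)/(2*j) (C(j) = (-14 + j)/((2*j)) = (-14 + j)*(1/(2*j)) = (-14 + j)/(2*j))
S(w) = -13*w²/2 (S(w) = ((-14 + (w + w)/(w + w))/(2*(((w + w)/(w + w)))))*w² = ((-14 + (2*w)/((2*w)))/(2*(((2*w)/((2*w))))))*w² = ((-14 + (2*w)*(1/(2*w)))/(2*(((2*w)*(1/(2*w))))))*w² = ((½)*(-14 + 1)/1)*w² = ((½)*1*(-13))*w² = -13*w²/2)
(Q + S(U)) - 230471 = (-252482/7 - 13/2*374²) - 230471 = (-252482/7 - 13/2*139876) - 230471 = (-252482/7 - 909194) - 230471 = -6616840/7 - 230471 = -8230137/7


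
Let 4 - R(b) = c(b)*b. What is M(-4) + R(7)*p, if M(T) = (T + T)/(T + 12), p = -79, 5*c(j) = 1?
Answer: -1032/5 ≈ -206.40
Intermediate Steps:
c(j) = ⅕ (c(j) = (⅕)*1 = ⅕)
M(T) = 2*T/(12 + T) (M(T) = (2*T)/(12 + T) = 2*T/(12 + T))
R(b) = 4 - b/5
M(-4) + R(7)*p = 2*(-4)/(12 - 4) + (4 - ⅕*7)*(-79) = 2*(-4)/8 + (4 - 7/5)*(-79) = 2*(-4)*(⅛) + (13/5)*(-79) = -1 - 1027/5 = -1032/5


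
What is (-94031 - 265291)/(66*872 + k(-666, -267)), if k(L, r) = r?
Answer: -119774/19095 ≈ -6.2725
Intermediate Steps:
(-94031 - 265291)/(66*872 + k(-666, -267)) = (-94031 - 265291)/(66*872 - 267) = -359322/(57552 - 267) = -359322/57285 = -359322*1/57285 = -119774/19095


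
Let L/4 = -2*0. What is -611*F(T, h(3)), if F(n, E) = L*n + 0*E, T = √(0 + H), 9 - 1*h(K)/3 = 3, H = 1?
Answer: 0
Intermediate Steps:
h(K) = 18 (h(K) = 27 - 3*3 = 27 - 9 = 18)
T = 1 (T = √(0 + 1) = √1 = 1)
L = 0 (L = 4*(-2*0) = 4*0 = 0)
F(n, E) = 0 (F(n, E) = 0*n + 0*E = 0 + 0 = 0)
-611*F(T, h(3)) = -611*0 = 0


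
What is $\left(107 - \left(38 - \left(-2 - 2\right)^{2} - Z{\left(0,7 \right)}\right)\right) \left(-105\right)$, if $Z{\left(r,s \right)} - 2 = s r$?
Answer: $-9135$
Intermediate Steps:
$Z{\left(r,s \right)} = 2 + r s$ ($Z{\left(r,s \right)} = 2 + s r = 2 + r s$)
$\left(107 - \left(38 - \left(-2 - 2\right)^{2} - Z{\left(0,7 \right)}\right)\right) \left(-105\right) = \left(107 + \left(\left(-38 + \left(-2 - 2\right)^{2}\right) + \left(2 + 0 \cdot 7\right)\right)\right) \left(-105\right) = \left(107 + \left(\left(-38 + \left(-4\right)^{2}\right) + \left(2 + 0\right)\right)\right) \left(-105\right) = \left(107 + \left(\left(-38 + 16\right) + 2\right)\right) \left(-105\right) = \left(107 + \left(-22 + 2\right)\right) \left(-105\right) = \left(107 - 20\right) \left(-105\right) = 87 \left(-105\right) = -9135$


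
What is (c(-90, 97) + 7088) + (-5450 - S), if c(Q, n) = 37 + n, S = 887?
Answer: 885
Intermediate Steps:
(c(-90, 97) + 7088) + (-5450 - S) = ((37 + 97) + 7088) + (-5450 - 1*887) = (134 + 7088) + (-5450 - 887) = 7222 - 6337 = 885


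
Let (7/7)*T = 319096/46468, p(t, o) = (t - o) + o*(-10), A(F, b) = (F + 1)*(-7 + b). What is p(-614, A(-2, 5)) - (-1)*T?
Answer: -7308638/11617 ≈ -629.13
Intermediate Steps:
A(F, b) = (1 + F)*(-7 + b)
p(t, o) = t - 11*o (p(t, o) = (t - o) - 10*o = t - 11*o)
T = 79774/11617 (T = 319096/46468 = 319096*(1/46468) = 79774/11617 ≈ 6.8670)
p(-614, A(-2, 5)) - (-1)*T = (-614 - 11*(-7 + 5 - 7*(-2) - 2*5)) - (-1)*79774/11617 = (-614 - 11*(-7 + 5 + 14 - 10)) - 1*(-79774/11617) = (-614 - 11*2) + 79774/11617 = (-614 - 22) + 79774/11617 = -636 + 79774/11617 = -7308638/11617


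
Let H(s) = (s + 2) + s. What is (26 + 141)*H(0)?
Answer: 334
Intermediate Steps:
H(s) = 2 + 2*s (H(s) = (2 + s) + s = 2 + 2*s)
(26 + 141)*H(0) = (26 + 141)*(2 + 2*0) = 167*(2 + 0) = 167*2 = 334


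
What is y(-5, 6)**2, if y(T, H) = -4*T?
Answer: 400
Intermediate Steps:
y(-5, 6)**2 = (-4*(-5))**2 = 20**2 = 400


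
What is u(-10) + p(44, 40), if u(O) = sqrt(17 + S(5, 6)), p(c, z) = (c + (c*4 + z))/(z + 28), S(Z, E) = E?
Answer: 65/17 + sqrt(23) ≈ 8.6194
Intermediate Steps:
p(c, z) = (z + 5*c)/(28 + z) (p(c, z) = (c + (4*c + z))/(28 + z) = (c + (z + 4*c))/(28 + z) = (z + 5*c)/(28 + z))
u(O) = sqrt(23) (u(O) = sqrt(17 + 6) = sqrt(23))
u(-10) + p(44, 40) = sqrt(23) + (40 + 5*44)/(28 + 40) = sqrt(23) + (40 + 220)/68 = sqrt(23) + (1/68)*260 = sqrt(23) + 65/17 = 65/17 + sqrt(23)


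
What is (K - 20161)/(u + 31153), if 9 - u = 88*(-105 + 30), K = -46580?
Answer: -66741/37762 ≈ -1.7674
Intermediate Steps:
u = 6609 (u = 9 - 88*(-105 + 30) = 9 - 88*(-75) = 9 - 1*(-6600) = 9 + 6600 = 6609)
(K - 20161)/(u + 31153) = (-46580 - 20161)/(6609 + 31153) = -66741/37762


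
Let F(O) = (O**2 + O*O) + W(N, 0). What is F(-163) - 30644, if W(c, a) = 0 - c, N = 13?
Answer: 22481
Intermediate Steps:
W(c, a) = -c
F(O) = -13 + 2*O**2 (F(O) = (O**2 + O*O) - 1*13 = (O**2 + O**2) - 13 = 2*O**2 - 13 = -13 + 2*O**2)
F(-163) - 30644 = (-13 + 2*(-163)**2) - 30644 = (-13 + 2*26569) - 30644 = (-13 + 53138) - 30644 = 53125 - 30644 = 22481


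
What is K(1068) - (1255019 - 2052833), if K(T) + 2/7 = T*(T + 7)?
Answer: 13621396/7 ≈ 1.9459e+6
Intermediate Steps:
K(T) = -2/7 + T*(7 + T) (K(T) = -2/7 + T*(T + 7) = -2/7 + T*(7 + T))
K(1068) - (1255019 - 2052833) = (-2/7 + 1068² + 7*1068) - (1255019 - 2052833) = (-2/7 + 1140624 + 7476) - 1*(-797814) = 8036698/7 + 797814 = 13621396/7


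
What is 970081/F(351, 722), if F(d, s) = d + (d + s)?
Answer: 970081/1424 ≈ 681.24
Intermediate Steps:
F(d, s) = s + 2*d
970081/F(351, 722) = 970081/(722 + 2*351) = 970081/(722 + 702) = 970081/1424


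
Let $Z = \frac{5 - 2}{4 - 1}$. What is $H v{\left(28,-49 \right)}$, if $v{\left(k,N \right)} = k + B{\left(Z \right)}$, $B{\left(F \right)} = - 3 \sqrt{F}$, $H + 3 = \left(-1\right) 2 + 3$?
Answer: $-50$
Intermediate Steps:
$Z = 1$ ($Z = \frac{3}{3} = 3 \cdot \frac{1}{3} = 1$)
$H = -2$ ($H = -3 + \left(\left(-1\right) 2 + 3\right) = -3 + \left(-2 + 3\right) = -3 + 1 = -2$)
$v{\left(k,N \right)} = -3 + k$ ($v{\left(k,N \right)} = k - 3 \sqrt{1} = k - 3 = -3 + k$)
$H v{\left(28,-49 \right)} = - 2 \left(-3 + 28\right) = \left(-2\right) 25 = -50$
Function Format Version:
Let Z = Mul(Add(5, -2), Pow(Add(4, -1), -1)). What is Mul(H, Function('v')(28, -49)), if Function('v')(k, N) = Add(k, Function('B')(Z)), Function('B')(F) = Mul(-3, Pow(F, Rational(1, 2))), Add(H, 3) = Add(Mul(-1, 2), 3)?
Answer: -50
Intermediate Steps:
Z = 1 (Z = Mul(3, Pow(3, -1)) = Mul(3, Rational(1, 3)) = 1)
H = -2 (H = Add(-3, Add(Mul(-1, 2), 3)) = Add(-3, Add(-2, 3)) = Add(-3, 1) = -2)
Function('v')(k, N) = Add(-3, k) (Function('v')(k, N) = Add(k, Mul(-3, Pow(1, Rational(1, 2)))) = Add(k, Mul(-3, 1)) = Add(k, -3) = Add(-3, k))
Mul(H, Function('v')(28, -49)) = Mul(-2, Add(-3, 28)) = Mul(-2, 25) = -50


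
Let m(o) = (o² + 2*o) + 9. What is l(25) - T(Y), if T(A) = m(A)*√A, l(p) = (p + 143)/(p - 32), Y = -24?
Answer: -24 - 1074*I*√6 ≈ -24.0 - 2630.8*I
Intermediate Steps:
m(o) = 9 + o² + 2*o
l(p) = (143 + p)/(-32 + p)
T(A) = √A*(9 + A² + 2*A) (T(A) = (9 + A² + 2*A)*√A = √A*(9 + A² + 2*A))
l(25) - T(Y) = (143 + 25)/(-32 + 25) - √(-24)*(9 + (-24)² + 2*(-24)) = 168/(-7) - 2*I*√6*(9 + 576 - 48) = -⅐*168 - 2*I*√6*537 = -24 - 1074*I*√6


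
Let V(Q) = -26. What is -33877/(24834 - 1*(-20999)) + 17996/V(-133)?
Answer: -412845735/595829 ≈ -692.89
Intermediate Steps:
-33877/(24834 - 1*(-20999)) + 17996/V(-133) = -33877/(24834 - 1*(-20999)) + 17996/(-26) = -33877/(24834 + 20999) + 17996*(-1/26) = -33877/45833 - 8998/13 = -412845735/595829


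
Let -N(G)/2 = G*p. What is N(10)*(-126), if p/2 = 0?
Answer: 0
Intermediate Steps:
p = 0 (p = 2*0 = 0)
N(G) = 0 (N(G) = -2*G*0 = -2*0 = 0)
N(10)*(-126) = 0*(-126) = 0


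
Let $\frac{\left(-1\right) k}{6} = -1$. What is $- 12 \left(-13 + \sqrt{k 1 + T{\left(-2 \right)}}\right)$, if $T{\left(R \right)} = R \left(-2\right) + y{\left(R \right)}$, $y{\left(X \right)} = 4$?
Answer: $156 - 12 \sqrt{14} \approx 111.1$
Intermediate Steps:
$k = 6$ ($k = \left(-6\right) \left(-1\right) = 6$)
$T{\left(R \right)} = 4 - 2 R$ ($T{\left(R \right)} = R \left(-2\right) + 4 = - 2 R + 4 = 4 - 2 R$)
$- 12 \left(-13 + \sqrt{k 1 + T{\left(-2 \right)}}\right) = - 12 \left(-13 + \sqrt{6 \cdot 1 + \left(4 - -4\right)}\right) = - 12 \left(-13 + \sqrt{6 + \left(4 + 4\right)}\right) = - 12 \left(-13 + \sqrt{6 + 8}\right) = - 12 \left(-13 + \sqrt{14}\right) = 156 - 12 \sqrt{14}$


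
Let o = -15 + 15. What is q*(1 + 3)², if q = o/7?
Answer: 0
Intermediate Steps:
o = 0
q = 0 (q = 0/7 = 0*(⅐) = 0)
q*(1 + 3)² = 0*(1 + 3)² = 0*4² = 0*16 = 0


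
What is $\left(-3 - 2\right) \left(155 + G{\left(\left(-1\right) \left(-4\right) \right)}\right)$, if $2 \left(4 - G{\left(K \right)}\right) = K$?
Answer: $-785$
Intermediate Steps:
$G{\left(K \right)} = 4 - \frac{K}{2}$
$\left(-3 - 2\right) \left(155 + G{\left(\left(-1\right) \left(-4\right) \right)}\right) = \left(-3 - 2\right) \left(155 + \left(4 - \frac{\left(-1\right) \left(-4\right)}{2}\right)\right) = \left(-3 - 2\right) \left(155 + \left(4 - 2\right)\right) = - 5 \left(155 + \left(4 - 2\right)\right) = - 5 \left(155 + 2\right) = \left(-5\right) 157 = -785$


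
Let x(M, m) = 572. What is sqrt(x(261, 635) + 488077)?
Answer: sqrt(488649) ≈ 699.03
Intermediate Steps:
sqrt(x(261, 635) + 488077) = sqrt(572 + 488077) = sqrt(488649)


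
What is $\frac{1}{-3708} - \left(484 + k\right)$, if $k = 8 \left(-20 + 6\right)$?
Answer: $- \frac{1379377}{3708} \approx -372.0$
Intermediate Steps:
$k = -112$ ($k = 8 \left(-14\right) = -112$)
$\frac{1}{-3708} - \left(484 + k\right) = \frac{1}{-3708} - 372 = - \frac{1}{3708} + \left(\left(-98 - 386\right) + 112\right) = - \frac{1}{3708} + \left(-484 + 112\right) = - \frac{1}{3708} - 372 = - \frac{1379377}{3708}$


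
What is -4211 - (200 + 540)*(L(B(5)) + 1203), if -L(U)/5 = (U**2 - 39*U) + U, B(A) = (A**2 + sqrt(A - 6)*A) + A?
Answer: -1874931 + 407000*I ≈ -1.8749e+6 + 4.07e+5*I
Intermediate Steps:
B(A) = A + A**2 + A*sqrt(-6 + A) (B(A) = (A**2 + sqrt(-6 + A)*A) + A = (A**2 + A*sqrt(-6 + A)) + A = A + A**2 + A*sqrt(-6 + A))
L(U) = -5*U**2 + 190*U (L(U) = -5*((U**2 - 39*U) + U) = -5*(U**2 - 38*U) = -5*U**2 + 190*U)
-4211 - (200 + 540)*(L(B(5)) + 1203) = -4211 - (200 + 540)*(5*(5*(1 + 5 + sqrt(-6 + 5)))*(38 - 5*(1 + 5 + sqrt(-6 + 5))) + 1203) = -4211 - 740*(5*(5*(1 + 5 + sqrt(-1)))*(38 - 5*(1 + 5 + sqrt(-1))) + 1203) = -4211 - 740*(5*(5*(1 + 5 + I))*(38 - 5*(1 + 5 + I)) + 1203) = -4211 - 740*(5*(5*(6 + I))*(38 - 5*(6 + I)) + 1203) = -4211 - 740*(5*(30 + 5*I)*(38 - (30 + 5*I)) + 1203) = -4211 - 740*(5*(30 + 5*I)*(38 + (-30 - 5*I)) + 1203) = -4211 - 740*(5*(30 + 5*I)*(8 - 5*I) + 1203) = -4211 - 740*(5*(8 - 5*I)*(30 + 5*I) + 1203) = -4211 - 740*(1203 + 5*(8 - 5*I)*(30 + 5*I)) = -4211 - (890220 + 3700*(8 - 5*I)*(30 + 5*I)) = -4211 + (-890220 - 3700*(8 - 5*I)*(30 + 5*I)) = -894431 - 3700*(8 - 5*I)*(30 + 5*I)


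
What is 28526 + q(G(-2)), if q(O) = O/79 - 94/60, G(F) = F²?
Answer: 67603027/2370 ≈ 28524.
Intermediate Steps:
q(O) = -47/30 + O/79 (q(O) = O*(1/79) - 94*1/60 = O/79 - 47/30 = -47/30 + O/79)
28526 + q(G(-2)) = 28526 + (-47/30 + (1/79)*(-2)²) = 28526 + (-47/30 + (1/79)*4) = 28526 + (-47/30 + 4/79) = 28526 - 3593/2370 = 67603027/2370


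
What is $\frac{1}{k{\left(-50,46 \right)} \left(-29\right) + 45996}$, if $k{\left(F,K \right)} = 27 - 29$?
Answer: $\frac{1}{46054} \approx 2.1714 \cdot 10^{-5}$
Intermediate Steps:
$k{\left(F,K \right)} = -2$ ($k{\left(F,K \right)} = 27 - 29 = -2$)
$\frac{1}{k{\left(-50,46 \right)} \left(-29\right) + 45996} = \frac{1}{\left(-2\right) \left(-29\right) + 45996} = \frac{1}{58 + 45996} = \frac{1}{46054}$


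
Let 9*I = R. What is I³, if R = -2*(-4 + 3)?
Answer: 8/729 ≈ 0.010974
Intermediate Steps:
R = 2 (R = -2*(-1) = 2)
I = 2/9 (I = (⅑)*2 = 2/9 ≈ 0.22222)
I³ = (2/9)³ = 8/729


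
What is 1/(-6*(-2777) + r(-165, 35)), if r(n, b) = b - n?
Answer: 1/16862 ≈ 5.9305e-5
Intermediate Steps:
1/(-6*(-2777) + r(-165, 35)) = 1/(-6*(-2777) + (35 - 1*(-165))) = 1/(16662 + (35 + 165)) = 1/(16662 + 200) = 1/16862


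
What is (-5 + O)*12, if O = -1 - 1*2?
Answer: -96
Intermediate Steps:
O = -3 (O = -1 - 2 = -3)
(-5 + O)*12 = (-5 - 3)*12 = -8*12 = -96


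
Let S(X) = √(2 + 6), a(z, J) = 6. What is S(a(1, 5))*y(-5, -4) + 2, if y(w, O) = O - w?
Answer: 2 + 2*√2 ≈ 4.8284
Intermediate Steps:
S(X) = 2*√2 (S(X) = √8 = 2*√2)
S(a(1, 5))*y(-5, -4) + 2 = (2*√2)*(-4 - 1*(-5)) + 2 = (2*√2)*(-4 + 5) + 2 = (2*√2)*1 + 2 = 2*√2 + 2 = 2 + 2*√2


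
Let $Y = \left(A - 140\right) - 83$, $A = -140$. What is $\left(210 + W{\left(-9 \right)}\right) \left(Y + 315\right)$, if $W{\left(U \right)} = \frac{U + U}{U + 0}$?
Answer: $-10176$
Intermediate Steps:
$Y = -363$ ($Y = \left(-140 - 140\right) - 83 = -280 - 83 = -363$)
$W{\left(U \right)} = 2$ ($W{\left(U \right)} = \frac{2 U}{U} = 2$)
$\left(210 + W{\left(-9 \right)}\right) \left(Y + 315\right) = \left(210 + 2\right) \left(-363 + 315\right) = 212 \left(-48\right) = -10176$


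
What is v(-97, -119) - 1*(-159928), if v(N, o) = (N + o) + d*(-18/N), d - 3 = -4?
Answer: 15492046/97 ≈ 1.5971e+5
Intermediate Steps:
d = -1 (d = 3 - 4 = -1)
v(N, o) = N + o + 18/N (v(N, o) = (N + o) - (-18)/N = (N + o) + 18/N = N + o + 18/N)
v(-97, -119) - 1*(-159928) = (-97 - 119 + 18/(-97)) - 1*(-159928) = (-97 - 119 + 18*(-1/97)) + 159928 = (-97 - 119 - 18/97) + 159928 = -20970/97 + 159928 = 15492046/97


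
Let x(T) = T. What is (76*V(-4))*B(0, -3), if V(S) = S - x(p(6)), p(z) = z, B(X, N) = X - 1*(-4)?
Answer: -3040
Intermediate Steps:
B(X, N) = 4 + X (B(X, N) = X + 4 = 4 + X)
V(S) = -6 + S (V(S) = S - 1*6 = S - 6 = -6 + S)
(76*V(-4))*B(0, -3) = (76*(-6 - 4))*(4 + 0) = (76*(-10))*4 = -760*4 = -3040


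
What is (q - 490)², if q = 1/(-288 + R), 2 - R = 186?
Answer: 53490900961/222784 ≈ 2.4010e+5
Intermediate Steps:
R = -184 (R = 2 - 1*186 = 2 - 186 = -184)
q = -1/472 (q = 1/(-288 - 184) = 1/(-472) = -1/472 ≈ -0.0021186)
(q - 490)² = (-1/472 - 490)² = (-231281/472)² = 53490900961/222784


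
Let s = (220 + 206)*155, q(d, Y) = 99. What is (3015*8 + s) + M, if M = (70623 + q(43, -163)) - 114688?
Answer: 46184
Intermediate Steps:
M = -43966 (M = (70623 + 99) - 114688 = 70722 - 114688 = -43966)
s = 66030 (s = 426*155 = 66030)
(3015*8 + s) + M = (3015*8 + 66030) - 43966 = (24120 + 66030) - 43966 = 90150 - 43966 = 46184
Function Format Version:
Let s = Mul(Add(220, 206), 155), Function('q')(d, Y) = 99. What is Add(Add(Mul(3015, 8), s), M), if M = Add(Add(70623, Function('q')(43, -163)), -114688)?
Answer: 46184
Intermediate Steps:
M = -43966 (M = Add(Add(70623, 99), -114688) = Add(70722, -114688) = -43966)
s = 66030 (s = Mul(426, 155) = 66030)
Add(Add(Mul(3015, 8), s), M) = Add(Add(Mul(3015, 8), 66030), -43966) = Add(Add(24120, 66030), -43966) = Add(90150, -43966) = 46184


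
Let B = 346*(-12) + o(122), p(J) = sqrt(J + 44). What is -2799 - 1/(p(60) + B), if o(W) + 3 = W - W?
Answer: -48321710724/17263921 + 2*sqrt(26)/17263921 ≈ -2799.0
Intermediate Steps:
o(W) = -3 (o(W) = -3 + (W - W) = -3 + 0 = -3)
p(J) = sqrt(44 + J)
B = -4155 (B = 346*(-12) - 3 = -4152 - 3 = -4155)
-2799 - 1/(p(60) + B) = -2799 - 1/(sqrt(44 + 60) - 4155) = -2799 - 1/(sqrt(104) - 4155) = -2799 - 1/(2*sqrt(26) - 4155) = -2799 - 1/(-4155 + 2*sqrt(26))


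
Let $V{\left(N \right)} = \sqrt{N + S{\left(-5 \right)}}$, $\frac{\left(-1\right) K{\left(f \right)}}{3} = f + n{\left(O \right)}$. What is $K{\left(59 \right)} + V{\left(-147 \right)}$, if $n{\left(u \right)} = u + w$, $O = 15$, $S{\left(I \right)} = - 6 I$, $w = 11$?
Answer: $-255 + 3 i \sqrt{13} \approx -255.0 + 10.817 i$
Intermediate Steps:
$n{\left(u \right)} = 11 + u$ ($n{\left(u \right)} = u + 11 = 11 + u$)
$K{\left(f \right)} = -78 - 3 f$ ($K{\left(f \right)} = - 3 \left(f + \left(11 + 15\right)\right) = - 3 \left(f + 26\right) = - 3 \left(26 + f\right) = -78 - 3 f$)
$V{\left(N \right)} = \sqrt{30 + N}$ ($V{\left(N \right)} = \sqrt{N - -30} = \sqrt{N + 30} = \sqrt{30 + N}$)
$K{\left(59 \right)} + V{\left(-147 \right)} = \left(-78 - 177\right) + \sqrt{30 - 147} = \left(-78 - 177\right) + \sqrt{-117} = -255 + 3 i \sqrt{13}$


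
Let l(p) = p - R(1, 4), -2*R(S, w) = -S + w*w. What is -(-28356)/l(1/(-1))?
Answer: 56712/13 ≈ 4362.5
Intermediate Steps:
R(S, w) = S/2 - w²/2 (R(S, w) = -(-S + w*w)/2 = -(-S + w²)/2 = -(w² - S)/2 = S/2 - w²/2)
l(p) = 15/2 + p (l(p) = p - ((½)*1 - ½*4²) = p - (½ - ½*16) = p - (½ - 8) = p - 1*(-15/2) = p + 15/2 = 15/2 + p)
-(-28356)/l(1/(-1)) = -(-28356)/(15/2 + 1/(-1)) = -(-28356)/(15/2 - 1) = -(-28356)/13/2 = -(-28356)*2/13 = -204*(-278/13) = 56712/13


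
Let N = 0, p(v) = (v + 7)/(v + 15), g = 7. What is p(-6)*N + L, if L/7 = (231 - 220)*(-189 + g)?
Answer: -14014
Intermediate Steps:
p(v) = (7 + v)/(15 + v)
L = -14014 (L = 7*((231 - 220)*(-189 + 7)) = 7*(11*(-182)) = 7*(-2002) = -14014)
p(-6)*N + L = ((7 - 6)/(15 - 6))*0 - 14014 = (1/9)*0 - 14014 = ((⅑)*1)*0 - 14014 = (⅑)*0 - 14014 = 0 - 14014 = -14014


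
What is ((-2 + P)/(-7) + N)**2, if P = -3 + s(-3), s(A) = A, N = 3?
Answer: 841/49 ≈ 17.163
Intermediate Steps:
P = -6 (P = -3 - 3 = -6)
((-2 + P)/(-7) + N)**2 = ((-2 - 6)/(-7) + 3)**2 = (-1/7*(-8) + 3)**2 = (8/7 + 3)**2 = (29/7)**2 = 841/49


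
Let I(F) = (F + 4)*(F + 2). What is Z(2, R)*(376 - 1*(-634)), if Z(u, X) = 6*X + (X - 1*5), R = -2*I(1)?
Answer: -217150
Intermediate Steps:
I(F) = (2 + F)*(4 + F) (I(F) = (4 + F)*(2 + F) = (2 + F)*(4 + F))
R = -30 (R = -2*(8 + 1**2 + 6*1) = -2*(8 + 1 + 6) = -2*15 = -30)
Z(u, X) = -5 + 7*X (Z(u, X) = 6*X + (X - 5) = 6*X + (-5 + X) = -5 + 7*X)
Z(2, R)*(376 - 1*(-634)) = (-5 + 7*(-30))*(376 - 1*(-634)) = (-5 - 210)*(376 + 634) = -215*1010 = -217150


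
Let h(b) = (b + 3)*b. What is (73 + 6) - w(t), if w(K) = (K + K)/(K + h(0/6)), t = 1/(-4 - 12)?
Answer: 77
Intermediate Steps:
h(b) = b*(3 + b) (h(b) = (3 + b)*b = b*(3 + b))
t = -1/16 (t = 1/(-16) = -1/16 ≈ -0.062500)
w(K) = 2 (w(K) = (K + K)/(K + (0/6)*(3 + 0/6)) = (2*K)/(K + (0*(⅙))*(3 + 0*(⅙))) = (2*K)/(K + 0*(3 + 0)) = (2*K)/(K + 0*3) = (2*K)/(K + 0) = (2*K)/K = 2)
(73 + 6) - w(t) = (73 + 6) - 1*2 = 79 - 2 = 77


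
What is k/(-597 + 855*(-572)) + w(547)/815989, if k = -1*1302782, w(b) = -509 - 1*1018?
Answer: 1062308075159/399554725773 ≈ 2.6587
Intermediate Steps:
w(b) = -1527 (w(b) = -509 - 1018 = -1527)
k = -1302782
k/(-597 + 855*(-572)) + w(547)/815989 = -1302782/(-597 + 855*(-572)) - 1527/815989 = -1302782/(-597 - 489060) - 1527*1/815989 = -1302782/(-489657) - 1527/815989 = -1302782*(-1/489657) - 1527/815989 = 1302782/489657 - 1527/815989 = 1062308075159/399554725773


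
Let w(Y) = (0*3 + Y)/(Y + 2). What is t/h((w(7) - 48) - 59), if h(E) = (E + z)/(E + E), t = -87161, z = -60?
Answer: -20831479/187 ≈ -1.1140e+5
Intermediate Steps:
w(Y) = Y/(2 + Y) (w(Y) = (0 + Y)/(2 + Y) = Y/(2 + Y))
h(E) = (-60 + E)/(2*E) (h(E) = (E - 60)/(E + E) = (-60 + E)/((2*E)) = (-60 + E)*(1/(2*E)) = (-60 + E)/(2*E))
t/h((w(7) - 48) - 59) = -87161*2*((7/(2 + 7) - 48) - 59)/(-60 + ((7/(2 + 7) - 48) - 59)) = -87161*2*((7/9 - 48) - 59)/(-60 + ((7/9 - 48) - 59)) = -87161*2*(-425/9 - 59)/(-60 + (-425/9 - 59)) = -87161*(-1912/(9*(-60 - 956/9))) = -87161/((½)*(-9/956)*(-1496/9)) = -87161/187/239 = -87161*239/187 = -20831479/187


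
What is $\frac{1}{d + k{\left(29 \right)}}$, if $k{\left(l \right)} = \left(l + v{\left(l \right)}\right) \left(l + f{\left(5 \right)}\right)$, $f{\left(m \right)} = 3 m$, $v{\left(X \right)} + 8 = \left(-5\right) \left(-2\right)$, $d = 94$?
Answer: $\frac{1}{1458} \approx 0.00068587$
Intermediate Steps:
$v{\left(X \right)} = 2$ ($v{\left(X \right)} = -8 - -10 = -8 + 10 = 2$)
$k{\left(l \right)} = \left(2 + l\right) \left(15 + l\right)$ ($k{\left(l \right)} = \left(l + 2\right) \left(l + 3 \cdot 5\right) = \left(2 + l\right) \left(l + 15\right) = \left(2 + l\right) \left(15 + l\right)$)
$\frac{1}{d + k{\left(29 \right)}} = \frac{1}{94 + \left(30 + 29^{2} + 17 \cdot 29\right)} = \frac{1}{94 + \left(30 + 841 + 493\right)} = \frac{1}{94 + 1364} = \frac{1}{1458}$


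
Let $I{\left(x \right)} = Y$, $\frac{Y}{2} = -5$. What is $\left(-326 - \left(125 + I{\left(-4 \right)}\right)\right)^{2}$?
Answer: $194481$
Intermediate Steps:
$Y = -10$ ($Y = 2 \left(-5\right) = -10$)
$I{\left(x \right)} = -10$
$\left(-326 - \left(125 + I{\left(-4 \right)}\right)\right)^{2} = \left(-326 - 115\right)^{2} = \left(-441\right)^{2} = 194481$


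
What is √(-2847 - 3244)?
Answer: I*√6091 ≈ 78.045*I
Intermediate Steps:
√(-2847 - 3244) = √(-6091) = I*√6091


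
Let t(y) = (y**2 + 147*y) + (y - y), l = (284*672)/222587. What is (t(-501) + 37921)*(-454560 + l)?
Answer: -21781299725344800/222587 ≈ -9.7855e+10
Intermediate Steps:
l = 190848/222587 (l = 190848*(1/222587) = 190848/222587 ≈ 0.85741)
t(y) = y**2 + 147*y (t(y) = (y**2 + 147*y) + 0 = y**2 + 147*y)
(t(-501) + 37921)*(-454560 + l) = (-501*(147 - 501) + 37921)*(-454560 + 190848/222587) = (-501*(-354) + 37921)*(-101178955872/222587) = (177354 + 37921)*(-101178955872/222587) = 215275*(-101178955872/222587) = -21781299725344800/222587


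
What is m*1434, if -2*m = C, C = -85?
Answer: 60945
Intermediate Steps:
m = 85/2 (m = -1/2*(-85) = 85/2 ≈ 42.500)
m*1434 = (85/2)*1434 = 60945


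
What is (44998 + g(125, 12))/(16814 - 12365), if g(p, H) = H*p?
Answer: 46498/4449 ≈ 10.451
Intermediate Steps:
(44998 + g(125, 12))/(16814 - 12365) = (44998 + 12*125)/(16814 - 12365) = (44998 + 1500)/4449 = 46498*(1/4449) = 46498/4449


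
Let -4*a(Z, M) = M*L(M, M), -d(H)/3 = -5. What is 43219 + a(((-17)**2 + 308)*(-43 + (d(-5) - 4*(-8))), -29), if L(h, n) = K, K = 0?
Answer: 43219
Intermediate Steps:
d(H) = 15 (d(H) = -3*(-5) = 15)
L(h, n) = 0
a(Z, M) = 0 (a(Z, M) = -M*0/4 = -1/4*0 = 0)
43219 + a(((-17)**2 + 308)*(-43 + (d(-5) - 4*(-8))), -29) = 43219 + 0 = 43219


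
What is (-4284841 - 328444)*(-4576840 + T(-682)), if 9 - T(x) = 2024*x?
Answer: 14746194810955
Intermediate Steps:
T(x) = 9 - 2024*x
(-4284841 - 328444)*(-4576840 + T(-682)) = (-4284841 - 328444)*(-4576840 + (9 - 2024*(-682))) = -4613285*(-4576840 + (9 + 1380368)) = -4613285*(-4576840 + 1380377) = -4613285*(-3196463) = 14746194810955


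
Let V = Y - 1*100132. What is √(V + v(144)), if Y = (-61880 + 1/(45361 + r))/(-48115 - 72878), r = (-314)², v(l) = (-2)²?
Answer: I*√3375179535097183378180341/5805929767 ≈ 316.43*I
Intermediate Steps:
v(l) = 4
r = 98596
Y = 2969353053/5805929767 (Y = (-61880 + 1/(45361 + 98596))/(-48115 - 72878) = (-61880 + 1/143957)/(-120993) = (-61880 + 1/143957)*(-1/120993) = -8908059159/143957*(-1/120993) = 2969353053/5805929767 ≈ 0.51143)
V = -581356390076191/5805929767 (V = 2969353053/5805929767 - 1*100132 = 2969353053/5805929767 - 100132 = -581356390076191/5805929767 ≈ -1.0013e+5)
√(V + v(144)) = √(-581356390076191/5805929767 + 4) = √(-581333166357123/5805929767) = I*√3375179535097183378180341/5805929767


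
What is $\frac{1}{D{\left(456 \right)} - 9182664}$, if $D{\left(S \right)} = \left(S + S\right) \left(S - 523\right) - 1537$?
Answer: $- \frac{1}{9245305} \approx -1.0816 \cdot 10^{-7}$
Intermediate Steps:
$D{\left(S \right)} = -1537 + 2 S \left(-523 + S\right)$ ($D{\left(S \right)} = 2 S \left(-523 + S\right) - 1537 = -1537 + 2 S \left(-523 + S\right)$)
$\frac{1}{D{\left(456 \right)} - 9182664} = \frac{1}{\left(-1537 - 476976 + 2 \cdot 456^{2}\right) - 9182664} = \frac{1}{\left(-1537 - 476976 + 2 \cdot 207936\right) - 9182664} = \frac{1}{\left(-1537 - 476976 + 415872\right) - 9182664} = \frac{1}{-62641 - 9182664} = \frac{1}{-9245305} = - \frac{1}{9245305}$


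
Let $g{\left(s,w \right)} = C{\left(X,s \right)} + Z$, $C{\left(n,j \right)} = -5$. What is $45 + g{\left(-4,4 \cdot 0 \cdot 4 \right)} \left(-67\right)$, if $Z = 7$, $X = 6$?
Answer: $-89$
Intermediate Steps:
$g{\left(s,w \right)} = 2$ ($g{\left(s,w \right)} = -5 + 7 = 2$)
$45 + g{\left(-4,4 \cdot 0 \cdot 4 \right)} \left(-67\right) = 45 + 2 \left(-67\right) = 45 - 134 = -89$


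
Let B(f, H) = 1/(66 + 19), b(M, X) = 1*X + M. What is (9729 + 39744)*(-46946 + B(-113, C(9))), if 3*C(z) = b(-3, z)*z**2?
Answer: -197417504457/85 ≈ -2.3226e+9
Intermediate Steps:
b(M, X) = M + X (b(M, X) = X + M = M + X)
C(z) = z**2*(-3 + z)/3 (C(z) = ((-3 + z)*z**2)/3 = (z**2*(-3 + z))/3 = z**2*(-3 + z)/3)
B(f, H) = 1/85
(9729 + 39744)*(-46946 + B(-113, C(9))) = (9729 + 39744)*(-46946 + 1/85) = 49473*(-3990409/85) = -197417504457/85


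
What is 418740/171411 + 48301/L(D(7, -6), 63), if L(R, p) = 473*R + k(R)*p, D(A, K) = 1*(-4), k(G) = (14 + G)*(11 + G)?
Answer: 3111236677/143870966 ≈ 21.625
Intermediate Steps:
k(G) = (11 + G)*(14 + G)
D(A, K) = -4
L(R, p) = 473*R + p*(154 + R² + 25*R) (L(R, p) = 473*R + (154 + R² + 25*R)*p = 473*R + p*(154 + R² + 25*R))
418740/171411 + 48301/L(D(7, -6), 63) = 418740/171411 + 48301/(473*(-4) + 63*(154 + (-4)² + 25*(-4))) = 418740*(1/171411) + 48301/(-1892 + 63*(154 + 16 - 100)) = 139580/57137 + 48301/(-1892 + 63*70) = 139580/57137 + 48301/(-1892 + 4410) = 139580/57137 + 48301/2518 = 3111236677/143870966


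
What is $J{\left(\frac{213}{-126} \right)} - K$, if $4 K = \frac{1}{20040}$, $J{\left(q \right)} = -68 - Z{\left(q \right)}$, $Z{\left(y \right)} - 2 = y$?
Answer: $- \frac{38329847}{561120} \approx -68.31$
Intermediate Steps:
$Z{\left(y \right)} = 2 + y$
$J{\left(q \right)} = -70 - q$ ($J{\left(q \right)} = -68 - \left(2 + q\right) = -70 - q$)
$K = \frac{1}{80160}$ ($K = \frac{1}{4 \cdot 20040} = \frac{1}{4} \cdot \frac{1}{20040} = \frac{1}{80160} \approx 1.2475 \cdot 10^{-5}$)
$J{\left(\frac{213}{-126} \right)} - K = \left(-70 - \frac{213}{-126}\right) - \frac{1}{80160} = \left(-70 - 213 \left(- \frac{1}{126}\right)\right) - \frac{1}{80160} = \left(-70 - - \frac{71}{42}\right) - \frac{1}{80160} = \left(-70 + \frac{71}{42}\right) - \frac{1}{80160} = - \frac{2869}{42} - \frac{1}{80160} = - \frac{38329847}{561120}$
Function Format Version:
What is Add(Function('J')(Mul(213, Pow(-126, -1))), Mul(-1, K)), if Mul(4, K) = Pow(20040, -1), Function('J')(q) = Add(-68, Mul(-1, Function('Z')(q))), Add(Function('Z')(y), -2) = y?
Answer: Rational(-38329847, 561120) ≈ -68.310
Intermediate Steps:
Function('Z')(y) = Add(2, y)
Function('J')(q) = Add(-70, Mul(-1, q)) (Function('J')(q) = Add(-68, Mul(-1, Add(2, q))) = Add(-68, Add(-2, Mul(-1, q))) = Add(-70, Mul(-1, q)))
K = Rational(1, 80160) (K = Mul(Rational(1, 4), Pow(20040, -1)) = Mul(Rational(1, 4), Rational(1, 20040)) = Rational(1, 80160) ≈ 1.2475e-5)
Add(Function('J')(Mul(213, Pow(-126, -1))), Mul(-1, K)) = Add(Add(-70, Mul(-1, Mul(213, Pow(-126, -1)))), Mul(-1, Rational(1, 80160))) = Add(Add(-70, Mul(-1, Mul(213, Rational(-1, 126)))), Rational(-1, 80160)) = Add(Add(-70, Mul(-1, Rational(-71, 42))), Rational(-1, 80160)) = Add(Add(-70, Rational(71, 42)), Rational(-1, 80160)) = Add(Rational(-2869, 42), Rational(-1, 80160)) = Rational(-38329847, 561120)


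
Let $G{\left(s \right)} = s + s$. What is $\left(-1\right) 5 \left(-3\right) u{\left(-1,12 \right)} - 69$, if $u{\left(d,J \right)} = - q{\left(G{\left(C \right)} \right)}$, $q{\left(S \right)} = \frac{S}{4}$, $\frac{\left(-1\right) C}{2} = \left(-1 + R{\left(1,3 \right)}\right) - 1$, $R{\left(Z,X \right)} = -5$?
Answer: $-174$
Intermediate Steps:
$C = 14$ ($C = - 2 \left(\left(-1 - 5\right) - 1\right) = - 2 \left(-6 - 1\right) = \left(-2\right) \left(-7\right) = 14$)
$G{\left(s \right)} = 2 s$
$q{\left(S \right)} = \frac{S}{4}$ ($q{\left(S \right)} = S \frac{1}{4} = \frac{S}{4}$)
$u{\left(d,J \right)} = -7$ ($u{\left(d,J \right)} = - \frac{2 \cdot 14}{4} = - \frac{28}{4} = \left(-1\right) 7 = -7$)
$\left(-1\right) 5 \left(-3\right) u{\left(-1,12 \right)} - 69 = \left(-1\right) 5 \left(-3\right) \left(-7\right) - 69 = \left(-5\right) \left(-3\right) \left(-7\right) - 69 = 15 \left(-7\right) - 69 = -105 - 69 = -174$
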